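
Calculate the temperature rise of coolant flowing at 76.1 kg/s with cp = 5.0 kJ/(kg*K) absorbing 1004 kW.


dT = Q / (m_dot * cp)
dT = 1004 / (76.1 * 5.0)
dT = 2.6386 C

2.6386


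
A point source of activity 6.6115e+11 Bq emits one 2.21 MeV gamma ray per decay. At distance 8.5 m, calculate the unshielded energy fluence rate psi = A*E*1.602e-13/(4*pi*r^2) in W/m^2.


psi = A * E * 1.602e-13 / (4*pi*r^2)
psi = 6.6115e+11 * 2.21 * 1.602e-13 / (4*pi*8.5^2)
psi = 2.5781e-04 W/m^2

2.5781e-04


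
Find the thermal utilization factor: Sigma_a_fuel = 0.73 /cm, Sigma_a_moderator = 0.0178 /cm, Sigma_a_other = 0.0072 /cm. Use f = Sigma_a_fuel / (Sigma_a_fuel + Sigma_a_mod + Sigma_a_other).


f = Sigma_a_fuel / (Sigma_a_fuel + Sigma_a_mod + Sigma_a_other)
f = 0.73 / (0.73 + 0.0178 + 0.0072)
f = 0.96689

0.96689


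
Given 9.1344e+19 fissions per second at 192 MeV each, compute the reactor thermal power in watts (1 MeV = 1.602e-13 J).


P = fission_rate * E_MeV * 1.602e-13
P = 9.1344e+19 * 192 * 1.602e-13
P = 2.8096e+09 W

2.8096e+09


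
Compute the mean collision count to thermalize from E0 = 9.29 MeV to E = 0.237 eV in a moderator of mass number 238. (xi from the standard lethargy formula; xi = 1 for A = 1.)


xi = 1 + (A-1)^2/(2A)*ln((A-1)/(A+1)) = 0.008379872 (for A = 238)
n = ln(E0/E) / xi
n = ln(9.29e6 / 0.237) / 0.008379872
n = ln(3.919831e+07) / 0.008379872 = 2086.4

2086.4


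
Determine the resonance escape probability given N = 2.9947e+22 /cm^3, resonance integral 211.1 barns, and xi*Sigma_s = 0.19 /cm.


p = exp(-N * I * 1e-24 / (xi*Sigma_s))
p = exp(-2.9947e+22 * 211.1 * 1e-24 / 0.19)
p = 3.5469e-15

3.5469e-15


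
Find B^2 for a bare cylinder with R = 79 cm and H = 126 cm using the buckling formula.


B^2 = (2.405/R)^2 + (pi/H)^2
B^2 = (2.405/79)^2 + (pi/126)^2
B^2 = 0.0015484 /cm^2

0.0015484


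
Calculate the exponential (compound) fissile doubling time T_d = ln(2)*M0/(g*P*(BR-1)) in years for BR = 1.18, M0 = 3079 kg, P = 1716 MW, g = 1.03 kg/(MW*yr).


Breeding gain G = BR - 1 = 1.18 - 1 = 0.18
Fissile production rate = g * P * G = 1.03 * 1716 * 0.18 = 318.1464 kg/yr
T_d = ln(2) * M0 / (g * P * G)
T_d = ln(2) * 3079 / 318.1464 = 6.7082 yr

6.7082


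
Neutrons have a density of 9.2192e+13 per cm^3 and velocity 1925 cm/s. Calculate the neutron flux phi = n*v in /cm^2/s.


phi = n * v
phi = 9.2192e+13 * 1925
phi = 1.7747e+17 /cm^2/s

1.7747e+17


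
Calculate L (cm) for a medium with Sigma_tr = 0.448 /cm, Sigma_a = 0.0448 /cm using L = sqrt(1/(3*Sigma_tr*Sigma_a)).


D = 1 / (3 * Sigma_tr) = 1 / (3 * 0.448) = 0.7440476 cm
L = sqrt(D / Sigma_a)
L = sqrt(0.7440476 / 0.0448)
L = 4.0753 cm

4.0753


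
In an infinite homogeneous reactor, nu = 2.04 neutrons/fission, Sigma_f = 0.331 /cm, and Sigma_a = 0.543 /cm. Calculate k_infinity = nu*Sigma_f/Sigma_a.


k_inf = nu * Sigma_f / Sigma_a
k_inf = 2.04 * 0.331 / 0.543
k_inf = 1.2435

1.2435


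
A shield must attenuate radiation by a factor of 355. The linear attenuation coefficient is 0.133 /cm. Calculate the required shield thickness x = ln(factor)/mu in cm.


x = ln(factor) / mu
x = ln(355) / 0.133
x = 44.151 cm

44.151


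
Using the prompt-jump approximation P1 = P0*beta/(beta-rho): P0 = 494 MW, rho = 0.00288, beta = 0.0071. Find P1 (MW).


P1/P0 = beta / (beta - rho)
P1/P0 = 0.0071 / (0.0071 - 0.00288) = 1.682464
P1 = 494 * 1.682464 = 831.14 MW

831.14


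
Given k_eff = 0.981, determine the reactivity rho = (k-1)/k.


rho = (k_eff - 1) / k_eff
rho = (0.981 - 1) / 0.981
rho = -0.019368

-0.019368


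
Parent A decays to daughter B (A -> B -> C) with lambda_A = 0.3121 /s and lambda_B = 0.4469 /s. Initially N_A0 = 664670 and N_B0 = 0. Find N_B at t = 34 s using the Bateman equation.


N_B(t) = lambda_A * N_A0 / (lambda_B - lambda_A) * [exp(-lambda_A*t) - exp(-lambda_B*t)]
exp(-0.3121*34) = 2.463358e-05; exp(-0.4469*34) = 2.518077e-07
N_B = 0.3121 * 664670 / (0.4469 - 0.3121) * (2.463358e-05 - 2.518077e-07)
N_B = 37.521

37.521


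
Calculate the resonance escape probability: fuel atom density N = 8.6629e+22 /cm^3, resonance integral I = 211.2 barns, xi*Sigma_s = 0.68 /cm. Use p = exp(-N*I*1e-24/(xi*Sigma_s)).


p = exp(-N * I * 1e-24 / (xi*Sigma_s))
p = exp(-8.6629e+22 * 211.2 * 1e-24 / 0.68)
p = 2.0649e-12

2.0649e-12


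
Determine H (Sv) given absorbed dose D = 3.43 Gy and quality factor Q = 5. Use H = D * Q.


H = D * Q
H = 3.43 * 5
H = 17.150 Sv

17.150


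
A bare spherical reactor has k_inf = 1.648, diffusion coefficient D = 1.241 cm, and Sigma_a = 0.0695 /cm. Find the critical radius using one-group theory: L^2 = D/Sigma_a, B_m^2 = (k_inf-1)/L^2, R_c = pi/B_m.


L^2 = D / Sigma_a = 1.241 / 0.0695 = 17.85612 cm^2
B_m^2 = (k_inf - 1) / L^2 = (1.648 - 1) / 17.85612 = 0.03629008 /cm^2
For a bare sphere: B_g = pi/R, so R_c = pi / sqrt(B_m^2)
R_c = pi / sqrt(0.03629008) = 16.491 cm

16.491


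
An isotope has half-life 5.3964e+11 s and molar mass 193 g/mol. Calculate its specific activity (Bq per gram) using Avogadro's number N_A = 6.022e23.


lambda = ln(2) / t_half = ln(2) / 5.3964e+11 = 1.284462e-12 /s
SA = lambda * N_A / M
SA = 1.284462e-12 * 6.022e23 / 193
SA = 4.0078e+09 Bq/g

4.0078e+09


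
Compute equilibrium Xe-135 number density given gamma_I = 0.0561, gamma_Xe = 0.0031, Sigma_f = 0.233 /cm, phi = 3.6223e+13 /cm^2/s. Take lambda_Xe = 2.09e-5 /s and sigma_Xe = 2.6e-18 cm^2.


Xe_eq = (gamma_I + gamma_Xe) * Sigma_f * phi / (lambda_Xe + sigma_Xe * phi)
Numerator = (0.0561 + 0.0031) * 0.233 * 3.6223e+13 = 4.996456e+11
Denominator = 2.09e-5 + 2.6e-18 * 3.6223e+13 = 1.150798e-04
Xe_eq = 4.996456e+11 / 1.150798e-04 = 4.3417e+15 /cm^3

4.3417e+15


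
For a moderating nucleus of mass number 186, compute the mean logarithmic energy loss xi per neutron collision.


xi = 1 + (A-1)^2/(2A) * ln((A-1)/(A+1))
xi = 1 + (186-1)^2/(2*186) * ln((186-1)/(186 +1))
xi = 0.010714

0.010714


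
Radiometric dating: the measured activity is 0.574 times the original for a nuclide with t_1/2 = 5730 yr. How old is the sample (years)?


lambda = ln(2) / t_half = ln(2) / 5730 = 1.209681e-04 /yr
t = -ln(A/A0) / lambda
t = -ln(0.574) / 1.209681e-04
t = 4589.0 yr

4589.0


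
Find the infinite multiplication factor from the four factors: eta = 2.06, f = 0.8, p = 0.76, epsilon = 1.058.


k_inf = eta * f * p * epsilon
k_inf = 2.06 * 0.8 * 0.76 * 1.058
k_inf = 1.3251

1.3251


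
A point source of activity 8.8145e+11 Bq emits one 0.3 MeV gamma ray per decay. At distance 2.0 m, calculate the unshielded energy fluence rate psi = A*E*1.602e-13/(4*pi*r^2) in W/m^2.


psi = A * E * 1.602e-13 / (4*pi*r^2)
psi = 8.8145e+11 * 0.3 * 1.602e-13 / (4*pi*2.0^2)
psi = 8.4277e-04 W/m^2

8.4277e-04


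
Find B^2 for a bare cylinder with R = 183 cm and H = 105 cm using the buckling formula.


B^2 = (2.405/R)^2 + (pi/H)^2
B^2 = (2.405/183)^2 + (pi/105)^2
B^2 = 0.0010679 /cm^2

0.0010679


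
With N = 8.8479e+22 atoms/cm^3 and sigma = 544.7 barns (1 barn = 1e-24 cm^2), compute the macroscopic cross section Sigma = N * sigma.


Sigma = N * sigma_barns * 1e-24
Sigma = 8.8479e+22 * 544.7 * 1e-24
Sigma = 48.195 /cm

48.195


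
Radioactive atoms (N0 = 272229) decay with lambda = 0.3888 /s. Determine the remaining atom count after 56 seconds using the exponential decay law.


N = N0 * exp(-lambda * t)
N = 272229 * exp(-0.3888 * 56)
N = 9.5308e-05

9.5308e-05


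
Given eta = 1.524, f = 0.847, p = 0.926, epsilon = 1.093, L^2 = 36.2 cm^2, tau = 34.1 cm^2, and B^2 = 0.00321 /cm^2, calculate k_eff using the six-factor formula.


k_inf = eta*f*p*eps = 1.524*0.847*0.926*1.093 = 1.306470
P_TNL = 1/(1 + L^2*B^2) = 1/(1 + 36.2*0.00321) = 0.8958952
P_FNL = exp(-B^2*tau) = exp(-0.00321*34.1) = 0.8963171
k_eff = k_inf * P_TNL * P_FNL = 1.306470 * 0.8958952 * 0.8963171
k_eff = 1.0491

1.0491


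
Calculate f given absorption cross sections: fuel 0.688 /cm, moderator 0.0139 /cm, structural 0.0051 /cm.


f = Sigma_a_fuel / (Sigma_a_fuel + Sigma_a_mod + Sigma_a_other)
f = 0.688 / (0.688 + 0.0139 + 0.0051)
f = 0.97313

0.97313


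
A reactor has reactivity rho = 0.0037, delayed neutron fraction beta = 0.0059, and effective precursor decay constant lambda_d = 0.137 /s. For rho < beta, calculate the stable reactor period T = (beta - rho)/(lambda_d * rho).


T = (beta - rho) / (lambda_d * rho)
T = (0.0059 - 0.0037) / (0.137 * 0.0037)
T = 4.3401 s

4.3401


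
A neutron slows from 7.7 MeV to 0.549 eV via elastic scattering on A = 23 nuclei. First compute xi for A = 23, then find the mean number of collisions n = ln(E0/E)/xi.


xi = 1 + (A-1)^2/(2A)*ln((A-1)/(A+1)) = 0.08448899 (for A = 23)
n = ln(E0/E) / xi
n = ln(7.7e6 / 0.549) / 0.08448899
n = ln(1.402550e+07) / 0.08448899 = 194.78

194.78


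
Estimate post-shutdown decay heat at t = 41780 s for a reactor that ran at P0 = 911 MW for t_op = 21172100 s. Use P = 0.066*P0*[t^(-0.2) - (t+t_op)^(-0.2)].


P/P0 = 0.066 * [t^(-0.2) - (t + t_op)^(-0.2)]
P/P0 = 0.066 * [41780^(-0.2) - (41780 + 21172100)^(-0.2)]
P/P0 = 0.066 * [0.1190711 - 0.03425121] = 0.005598113
P = 911 * 0.005598113 = 5.0999 MW

5.0999


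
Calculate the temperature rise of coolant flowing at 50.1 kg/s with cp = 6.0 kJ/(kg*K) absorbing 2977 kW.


dT = Q / (m_dot * cp)
dT = 2977 / (50.1 * 6.0)
dT = 9.9035 C

9.9035


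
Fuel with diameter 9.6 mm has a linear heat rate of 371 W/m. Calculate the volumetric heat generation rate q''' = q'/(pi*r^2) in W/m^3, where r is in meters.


r = D / 2 / 1000 = 9.6 / 2 / 1000 = 0.0048 m
q''' = q' / (pi * r^2)
q''' = 371 / (pi * 0.0048^2)
q''' = 5.1256e+06 W/m^3

5.1256e+06


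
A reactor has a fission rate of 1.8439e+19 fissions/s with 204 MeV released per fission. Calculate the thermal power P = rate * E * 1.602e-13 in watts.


P = fission_rate * E_MeV * 1.602e-13
P = 1.8439e+19 * 204 * 1.602e-13
P = 6.0260e+08 W

6.0260e+08


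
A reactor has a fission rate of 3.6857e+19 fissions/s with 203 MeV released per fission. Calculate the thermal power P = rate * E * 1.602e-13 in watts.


P = fission_rate * E_MeV * 1.602e-13
P = 3.6857e+19 * 203 * 1.602e-13
P = 1.1986e+09 W

1.1986e+09


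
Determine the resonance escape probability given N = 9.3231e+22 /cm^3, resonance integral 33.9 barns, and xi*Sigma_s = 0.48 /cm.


p = exp(-N * I * 1e-24 / (xi*Sigma_s))
p = exp(-9.3231e+22 * 33.9 * 1e-24 / 0.48)
p = 0.0013817

0.0013817


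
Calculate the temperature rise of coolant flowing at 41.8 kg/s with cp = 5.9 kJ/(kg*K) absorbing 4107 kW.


dT = Q / (m_dot * cp)
dT = 4107 / (41.8 * 5.9)
dT = 16.653 C

16.653


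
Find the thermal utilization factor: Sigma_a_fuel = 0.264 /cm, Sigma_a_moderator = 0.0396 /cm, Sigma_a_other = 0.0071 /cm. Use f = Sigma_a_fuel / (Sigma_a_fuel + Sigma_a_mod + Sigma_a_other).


f = Sigma_a_fuel / (Sigma_a_fuel + Sigma_a_mod + Sigma_a_other)
f = 0.264 / (0.264 + 0.0396 + 0.0071)
f = 0.84969

0.84969


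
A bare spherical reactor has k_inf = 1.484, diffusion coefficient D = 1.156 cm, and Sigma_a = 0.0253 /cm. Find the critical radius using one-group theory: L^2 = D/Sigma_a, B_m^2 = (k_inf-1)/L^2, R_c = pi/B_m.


L^2 = D / Sigma_a = 1.156 / 0.0253 = 45.69170 cm^2
B_m^2 = (k_inf - 1) / L^2 = (1.484 - 1) / 45.69170 = 0.01059273 /cm^2
For a bare sphere: B_g = pi/R, so R_c = pi / sqrt(B_m^2)
R_c = pi / sqrt(0.01059273) = 30.524 cm

30.524


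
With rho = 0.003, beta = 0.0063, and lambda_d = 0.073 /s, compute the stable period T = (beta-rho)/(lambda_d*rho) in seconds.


T = (beta - rho) / (lambda_d * rho)
T = (0.0063 - 0.003) / (0.073 * 0.003)
T = 15.068 s

15.068


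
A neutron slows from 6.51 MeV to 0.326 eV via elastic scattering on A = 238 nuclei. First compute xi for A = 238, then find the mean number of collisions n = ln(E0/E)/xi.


xi = 1 + (A-1)^2/(2A)*ln((A-1)/(A+1)) = 0.008379872 (for A = 238)
n = ln(E0/E) / xi
n = ln(6.51e6 / 0.326) / 0.008379872
n = ln(1.996933e+07) / 0.008379872 = 2006.0

2006.0


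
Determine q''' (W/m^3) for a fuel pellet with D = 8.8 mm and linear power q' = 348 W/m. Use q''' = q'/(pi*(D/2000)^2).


r = D / 2 / 1000 = 8.8 / 2 / 1000 = 0.0044 m
q''' = q' / (pi * r^2)
q''' = 348 / (pi * 0.0044^2)
q''' = 5.7217e+06 W/m^3

5.7217e+06


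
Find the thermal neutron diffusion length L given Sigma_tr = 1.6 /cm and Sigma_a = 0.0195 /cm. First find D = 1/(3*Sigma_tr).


D = 1 / (3 * Sigma_tr) = 1 / (3 * 1.6) = 0.2083333 cm
L = sqrt(D / Sigma_a)
L = sqrt(0.2083333 / 0.0195)
L = 3.2686 cm

3.2686


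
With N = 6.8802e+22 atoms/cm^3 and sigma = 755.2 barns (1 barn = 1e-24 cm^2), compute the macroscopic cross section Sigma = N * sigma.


Sigma = N * sigma_barns * 1e-24
Sigma = 6.8802e+22 * 755.2 * 1e-24
Sigma = 51.959 /cm

51.959


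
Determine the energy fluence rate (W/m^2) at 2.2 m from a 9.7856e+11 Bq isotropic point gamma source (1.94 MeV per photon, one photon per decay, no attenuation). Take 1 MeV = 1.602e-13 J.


psi = A * E * 1.602e-13 / (4*pi*r^2)
psi = 9.7856e+11 * 1.94 * 1.602e-13 / (4*pi*2.2^2)
psi = 0.0050003 W/m^2

0.0050003


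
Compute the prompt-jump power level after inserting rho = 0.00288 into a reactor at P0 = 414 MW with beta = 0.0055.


P1/P0 = beta / (beta - rho)
P1/P0 = 0.0055 / (0.0055 - 0.00288) = 2.099237
P1 = 414 * 2.099237 = 869.08 MW

869.08


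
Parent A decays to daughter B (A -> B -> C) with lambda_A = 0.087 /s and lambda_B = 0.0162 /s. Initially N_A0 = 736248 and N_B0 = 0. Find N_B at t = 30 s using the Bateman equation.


N_B(t) = lambda_A * N_A0 / (lambda_B - lambda_A) * [exp(-lambda_A*t) - exp(-lambda_B*t)]
exp(-0.087*30) = 0.07353454; exp(-0.0162*30) = 0.6150818
N_B = 0.087 * 736248 / (0.0162 - 0.087) * (0.07353454 - 0.6150818)
N_B = 489944

489944


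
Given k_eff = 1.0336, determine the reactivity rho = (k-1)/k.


rho = (k_eff - 1) / k_eff
rho = (1.0336 - 1) / 1.0336
rho = 0.032508

0.032508


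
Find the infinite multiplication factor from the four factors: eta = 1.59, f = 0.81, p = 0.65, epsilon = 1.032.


k_inf = eta * f * p * epsilon
k_inf = 1.59 * 0.81 * 0.65 * 1.032
k_inf = 0.86392

0.86392


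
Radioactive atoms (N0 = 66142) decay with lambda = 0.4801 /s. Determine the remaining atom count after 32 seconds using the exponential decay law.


N = N0 * exp(-lambda * t)
N = 66142 * exp(-0.4801 * 32)
N = 0.014071

0.014071


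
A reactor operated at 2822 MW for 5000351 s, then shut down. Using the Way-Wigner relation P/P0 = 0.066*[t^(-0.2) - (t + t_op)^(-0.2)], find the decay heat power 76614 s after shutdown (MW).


P/P0 = 0.066 * [t^(-0.2) - (t + t_op)^(-0.2)]
P/P0 = 0.066 * [76614^(-0.2) - (76614 + 5000351)^(-0.2)]
P/P0 = 0.066 * [0.1054723 - 0.04559101] = 0.003952165
P = 2822 * 0.003952165 = 11.153 MW

11.153


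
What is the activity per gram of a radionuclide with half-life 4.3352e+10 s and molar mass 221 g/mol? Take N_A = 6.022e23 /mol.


lambda = ln(2) / t_half = ln(2) / 4.3352e+10 = 1.598882e-11 /s
SA = lambda * N_A / M
SA = 1.598882e-11 * 6.022e23 / 221
SA = 4.3568e+10 Bq/g

4.3568e+10


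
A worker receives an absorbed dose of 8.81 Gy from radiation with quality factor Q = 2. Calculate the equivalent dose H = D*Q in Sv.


H = D * Q
H = 8.81 * 2
H = 17.620 Sv

17.620


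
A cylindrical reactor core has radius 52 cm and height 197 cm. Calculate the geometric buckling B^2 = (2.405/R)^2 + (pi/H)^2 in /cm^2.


B^2 = (2.405/R)^2 + (pi/H)^2
B^2 = (2.405/52)^2 + (pi/197)^2
B^2 = 0.0023934 /cm^2

0.0023934


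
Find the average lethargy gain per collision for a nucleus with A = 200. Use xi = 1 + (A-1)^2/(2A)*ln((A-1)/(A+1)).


xi = 1 + (A-1)^2/(2A) * ln((A-1)/(A+1))
xi = 1 + (200-1)^2/(2*200) * ln((200-1)/(200 +1))
xi = 0.0099667

0.0099667


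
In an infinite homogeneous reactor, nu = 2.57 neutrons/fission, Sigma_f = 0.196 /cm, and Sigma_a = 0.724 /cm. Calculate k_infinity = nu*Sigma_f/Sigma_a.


k_inf = nu * Sigma_f / Sigma_a
k_inf = 2.57 * 0.196 / 0.724
k_inf = 0.69575

0.69575


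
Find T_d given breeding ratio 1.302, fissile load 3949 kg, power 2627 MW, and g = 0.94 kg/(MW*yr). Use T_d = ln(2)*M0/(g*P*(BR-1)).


Breeding gain G = BR - 1 = 1.302 - 1 = 0.302
Fissile production rate = g * P * G = 0.94 * 2627 * 0.302 = 745.75276 kg/yr
T_d = ln(2) * M0 / (g * P * G)
T_d = ln(2) * 3949 / 745.75276 = 3.6704 yr

3.6704


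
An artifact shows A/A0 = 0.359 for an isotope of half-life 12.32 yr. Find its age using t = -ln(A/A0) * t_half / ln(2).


lambda = ln(2) / t_half = ln(2) / 12.32 = 0.05626195 /yr
t = -ln(A/A0) / lambda
t = -ln(0.359) / 0.05626195
t = 18.208 yr

18.208


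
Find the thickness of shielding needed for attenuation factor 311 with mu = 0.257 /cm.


x = ln(factor) / mu
x = ln(311) / 0.257
x = 22.334 cm

22.334


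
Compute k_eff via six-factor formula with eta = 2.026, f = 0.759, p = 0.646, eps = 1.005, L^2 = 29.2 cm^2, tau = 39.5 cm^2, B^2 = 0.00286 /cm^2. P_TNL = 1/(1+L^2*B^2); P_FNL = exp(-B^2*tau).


k_inf = eta*f*p*eps = 2.026*0.759*0.646*1.005 = 0.9983430
P_TNL = 1/(1 + L^2*B^2) = 1/(1 + 29.2*0.00286) = 0.9229247
P_FNL = exp(-B^2*tau) = exp(-0.00286*39.5) = 0.8931775
k_eff = k_inf * P_TNL * P_FNL = 0.9983430 * 0.9229247 * 0.8931775
k_eff = 0.82297

0.82297


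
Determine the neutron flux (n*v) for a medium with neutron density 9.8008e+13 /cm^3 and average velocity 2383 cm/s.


phi = n * v
phi = 9.8008e+13 * 2383
phi = 2.3355e+17 /cm^2/s

2.3355e+17


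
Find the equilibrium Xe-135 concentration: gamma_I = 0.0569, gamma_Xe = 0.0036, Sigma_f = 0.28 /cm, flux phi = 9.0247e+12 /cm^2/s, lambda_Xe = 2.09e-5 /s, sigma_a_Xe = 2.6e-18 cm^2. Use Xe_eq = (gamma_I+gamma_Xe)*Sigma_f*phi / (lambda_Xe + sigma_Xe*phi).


Xe_eq = (gamma_I + gamma_Xe) * Sigma_f * phi / (lambda_Xe + sigma_Xe * phi)
Numerator = (0.0569 + 0.0036) * 0.28 * 9.0247e+12 = 1.528784e+11
Denominator = 2.09e-5 + 2.6e-18 * 9.0247e+12 = 4.436422e-05
Xe_eq = 1.528784e+11 / 4.436422e-05 = 3.4460e+15 /cm^3

3.4460e+15


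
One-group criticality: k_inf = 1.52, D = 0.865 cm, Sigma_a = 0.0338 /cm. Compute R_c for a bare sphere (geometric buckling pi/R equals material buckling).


L^2 = D / Sigma_a = 0.865 / 0.0338 = 25.59172 cm^2
B_m^2 = (k_inf - 1) / L^2 = (1.52 - 1) / 25.59172 = 0.02031907 /cm^2
For a bare sphere: B_g = pi/R, so R_c = pi / sqrt(B_m^2)
R_c = pi / sqrt(0.02031907) = 22.039 cm

22.039


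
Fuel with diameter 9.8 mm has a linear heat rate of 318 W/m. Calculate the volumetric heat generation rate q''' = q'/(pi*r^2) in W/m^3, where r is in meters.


r = D / 2 / 1000 = 9.8 / 2 / 1000 = 0.0049 m
q''' = q' / (pi * r^2)
q''' = 318 / (pi * 0.0049^2)
q''' = 4.2158e+06 W/m^3

4.2158e+06


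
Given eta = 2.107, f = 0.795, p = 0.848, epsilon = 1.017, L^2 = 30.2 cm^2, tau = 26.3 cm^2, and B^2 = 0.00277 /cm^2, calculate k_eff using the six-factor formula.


k_inf = eta*f*p*eps = 2.107*0.795*0.848*1.017 = 1.444603
P_TNL = 1/(1 + L^2*B^2) = 1/(1 + 30.2*0.00277) = 0.9228038
P_FNL = exp(-B^2*tau) = exp(-0.00277*26.3) = 0.9297394
k_eff = k_inf * P_TNL * P_FNL = 1.444603 * 0.9228038 * 0.9297394
k_eff = 1.2394

1.2394


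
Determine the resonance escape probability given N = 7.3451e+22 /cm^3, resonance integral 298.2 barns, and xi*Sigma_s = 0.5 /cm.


p = exp(-N * I * 1e-24 / (xi*Sigma_s))
p = exp(-7.3451e+22 * 298.2 * 1e-24 / 0.5)
p = 9.4454e-20

9.4454e-20


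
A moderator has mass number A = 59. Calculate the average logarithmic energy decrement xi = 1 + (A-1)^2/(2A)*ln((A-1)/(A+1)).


xi = 1 + (A-1)^2/(2A) * ln((A-1)/(A+1))
xi = 1 + (59-1)^2/(2*59) * ln((59-1)/(59 +1))
xi = 0.033518

0.033518


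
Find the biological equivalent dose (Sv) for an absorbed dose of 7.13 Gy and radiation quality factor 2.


H = D * Q
H = 7.13 * 2
H = 14.260 Sv

14.260


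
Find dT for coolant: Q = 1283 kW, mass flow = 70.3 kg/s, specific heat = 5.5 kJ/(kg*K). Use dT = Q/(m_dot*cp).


dT = Q / (m_dot * cp)
dT = 1283 / (70.3 * 5.5)
dT = 3.3182 C

3.3182


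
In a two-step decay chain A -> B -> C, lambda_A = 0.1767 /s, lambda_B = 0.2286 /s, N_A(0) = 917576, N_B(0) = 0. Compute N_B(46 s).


N_B(t) = lambda_A * N_A0 / (lambda_B - lambda_A) * [exp(-lambda_A*t) - exp(-lambda_B*t)]
exp(-0.1767*46) = 2.950989e-04; exp(-0.2286*46) = 2.711021e-05
N_B = 0.1767 * 917576 / (0.2286 - 0.1767) * (2.950989e-04 - 2.711021e-05)
N_B = 837.20

837.20


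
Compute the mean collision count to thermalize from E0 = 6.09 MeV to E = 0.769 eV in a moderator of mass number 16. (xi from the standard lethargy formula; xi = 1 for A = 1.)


xi = 1 + (A-1)^2/(2A)*ln((A-1)/(A+1)) = 0.1199467 (for A = 16)
n = ln(E0/E) / xi
n = ln(6.09e6 / 0.769) / 0.1199467
n = ln(7.919376e+06) / 0.1199467 = 132.43

132.43


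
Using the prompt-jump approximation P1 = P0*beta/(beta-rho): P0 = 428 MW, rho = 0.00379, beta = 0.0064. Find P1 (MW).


P1/P0 = beta / (beta - rho)
P1/P0 = 0.0064 / (0.0064 - 0.00379) = 2.452107
P1 = 428 * 2.452107 = 1049.5 MW

1049.5


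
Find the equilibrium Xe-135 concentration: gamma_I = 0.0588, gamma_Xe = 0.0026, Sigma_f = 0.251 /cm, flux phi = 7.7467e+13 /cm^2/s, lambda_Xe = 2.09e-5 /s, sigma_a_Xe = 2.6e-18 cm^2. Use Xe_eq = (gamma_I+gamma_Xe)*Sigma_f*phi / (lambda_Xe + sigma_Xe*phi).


Xe_eq = (gamma_I + gamma_Xe) * Sigma_f * phi / (lambda_Xe + sigma_Xe * phi)
Numerator = (0.0588 + 0.0026) * 0.251 * 7.7467e+13 = 1.193875e+12
Denominator = 2.09e-5 + 2.6e-18 * 7.7467e+13 = 2.223142e-04
Xe_eq = 1.193875e+12 / 2.223142e-04 = 5.3702e+15 /cm^3

5.3702e+15


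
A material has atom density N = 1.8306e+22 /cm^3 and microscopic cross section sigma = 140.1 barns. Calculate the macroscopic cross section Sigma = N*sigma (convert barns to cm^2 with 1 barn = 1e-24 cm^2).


Sigma = N * sigma_barns * 1e-24
Sigma = 1.8306e+22 * 140.1 * 1e-24
Sigma = 2.5647 /cm

2.5647


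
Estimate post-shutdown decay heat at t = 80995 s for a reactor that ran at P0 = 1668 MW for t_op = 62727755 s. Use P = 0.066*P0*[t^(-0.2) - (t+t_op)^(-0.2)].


P/P0 = 0.066 * [t^(-0.2) - (t + t_op)^(-0.2)]
P/P0 = 0.066 * [80995^(-0.2) - (80995 + 62727755)^(-0.2)]
P/P0 = 0.066 * [0.1043058 - 0.02756741] = 0.005064734
P = 1668 * 0.005064734 = 8.4480 MW

8.4480


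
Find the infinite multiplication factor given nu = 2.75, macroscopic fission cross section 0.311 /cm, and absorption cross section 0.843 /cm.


k_inf = nu * Sigma_f / Sigma_a
k_inf = 2.75 * 0.311 / 0.843
k_inf = 1.0145

1.0145


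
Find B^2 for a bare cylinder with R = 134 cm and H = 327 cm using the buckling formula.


B^2 = (2.405/R)^2 + (pi/H)^2
B^2 = (2.405/134)^2 + (pi/327)^2
B^2 = 4.1442e-04 /cm^2

4.1442e-04


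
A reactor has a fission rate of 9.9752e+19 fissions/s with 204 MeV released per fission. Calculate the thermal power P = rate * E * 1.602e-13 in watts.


P = fission_rate * E_MeV * 1.602e-13
P = 9.9752e+19 * 204 * 1.602e-13
P = 3.2600e+09 W

3.2600e+09


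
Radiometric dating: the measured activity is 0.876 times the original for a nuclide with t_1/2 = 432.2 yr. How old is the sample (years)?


lambda = ln(2) / t_half = ln(2) / 432.2 = 0.001603765 /yr
t = -ln(A/A0) / lambda
t = -ln(0.876) / 0.001603765
t = 82.549 yr

82.549


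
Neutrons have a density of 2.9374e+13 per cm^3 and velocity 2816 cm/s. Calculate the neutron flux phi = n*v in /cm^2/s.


phi = n * v
phi = 2.9374e+13 * 2816
phi = 8.2717e+16 /cm^2/s

8.2717e+16


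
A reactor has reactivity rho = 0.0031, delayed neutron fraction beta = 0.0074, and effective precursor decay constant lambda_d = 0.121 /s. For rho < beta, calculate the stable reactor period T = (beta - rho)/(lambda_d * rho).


T = (beta - rho) / (lambda_d * rho)
T = (0.0074 - 0.0031) / (0.121 * 0.0031)
T = 11.464 s

11.464


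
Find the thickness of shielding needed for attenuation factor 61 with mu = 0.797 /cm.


x = ln(factor) / mu
x = ln(61) / 0.797
x = 5.1579 cm

5.1579


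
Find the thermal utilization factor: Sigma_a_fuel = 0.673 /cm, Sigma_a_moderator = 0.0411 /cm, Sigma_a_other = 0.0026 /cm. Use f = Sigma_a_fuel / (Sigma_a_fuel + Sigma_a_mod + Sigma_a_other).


f = Sigma_a_fuel / (Sigma_a_fuel + Sigma_a_mod + Sigma_a_other)
f = 0.673 / (0.673 + 0.0411 + 0.0026)
f = 0.93903

0.93903


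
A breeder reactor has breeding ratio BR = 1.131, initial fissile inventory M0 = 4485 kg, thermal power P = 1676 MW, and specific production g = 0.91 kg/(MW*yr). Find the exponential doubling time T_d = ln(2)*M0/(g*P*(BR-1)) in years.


Breeding gain G = BR - 1 = 1.131 - 1 = 0.131
Fissile production rate = g * P * G = 0.91 * 1676 * 0.131 = 199.79596 kg/yr
T_d = ln(2) * M0 / (g * P * G)
T_d = ln(2) * 4485 / 199.79596 = 15.560 yr

15.560


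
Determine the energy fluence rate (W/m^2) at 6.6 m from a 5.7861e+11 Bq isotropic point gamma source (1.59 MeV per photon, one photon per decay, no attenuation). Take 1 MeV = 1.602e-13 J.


psi = A * E * 1.602e-13 / (4*pi*r^2)
psi = 5.7861e+11 * 1.59 * 1.602e-13 / (4*pi*6.6^2)
psi = 2.6925e-04 W/m^2

2.6925e-04


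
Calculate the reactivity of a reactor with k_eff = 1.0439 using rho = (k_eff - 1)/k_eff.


rho = (k_eff - 1) / k_eff
rho = (1.0439 - 1) / 1.0439
rho = 0.042054

0.042054


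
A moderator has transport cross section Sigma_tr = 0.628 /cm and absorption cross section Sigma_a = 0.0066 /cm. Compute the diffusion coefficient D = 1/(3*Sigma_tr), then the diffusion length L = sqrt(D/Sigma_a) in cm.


D = 1 / (3 * Sigma_tr) = 1 / (3 * 0.628) = 0.5307856 cm
L = sqrt(D / Sigma_a)
L = sqrt(0.5307856 / 0.0066)
L = 8.9678 cm

8.9678


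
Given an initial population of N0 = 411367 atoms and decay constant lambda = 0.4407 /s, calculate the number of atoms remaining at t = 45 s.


N = N0 * exp(-lambda * t)
N = 411367 * exp(-0.4407 * 45)
N = 0.0010035

0.0010035


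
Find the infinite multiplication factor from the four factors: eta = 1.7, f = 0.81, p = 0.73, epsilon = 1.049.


k_inf = eta * f * p * epsilon
k_inf = 1.7 * 0.81 * 0.73 * 1.049
k_inf = 1.0545

1.0545


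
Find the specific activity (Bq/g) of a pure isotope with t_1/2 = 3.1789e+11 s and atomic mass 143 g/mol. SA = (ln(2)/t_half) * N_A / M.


lambda = ln(2) / t_half = ln(2) / 3.1789e+11 = 2.180462e-12 /s
SA = lambda * N_A / M
SA = 2.180462e-12 * 6.022e23 / 143
SA = 9.1823e+09 Bq/g

9.1823e+09


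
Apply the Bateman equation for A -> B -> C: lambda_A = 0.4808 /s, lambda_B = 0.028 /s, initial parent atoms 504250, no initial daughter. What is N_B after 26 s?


N_B(t) = lambda_A * N_A0 / (lambda_B - lambda_A) * [exp(-lambda_A*t) - exp(-lambda_B*t)]
exp(-0.4808*26) = 3.723673e-06; exp(-0.028*26) = 0.4828738
N_B = 0.4808 * 504250 / (0.028 - 0.4808) * (3.723673e-06 - 0.4828738)
N_B = 258544

258544


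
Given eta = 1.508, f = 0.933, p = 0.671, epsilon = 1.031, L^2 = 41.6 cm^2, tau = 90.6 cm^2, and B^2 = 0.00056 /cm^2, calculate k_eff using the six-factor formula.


k_inf = eta*f*p*eps = 1.508*0.933*0.671*1.031 = 0.9733391
P_TNL = 1/(1 + L^2*B^2) = 1/(1 + 41.6*0.00056) = 0.9772343
P_FNL = exp(-B^2*tau) = exp(-0.00056*90.6) = 0.9505296
k_eff = k_inf * P_TNL * P_FNL = 0.9733391 * 0.9772343 * 0.9505296
k_eff = 0.90413

0.90413


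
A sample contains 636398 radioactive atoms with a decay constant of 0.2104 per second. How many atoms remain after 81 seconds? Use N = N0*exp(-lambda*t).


N = N0 * exp(-lambda * t)
N = 636398 * exp(-0.2104 * 81)
N = 0.025253

0.025253


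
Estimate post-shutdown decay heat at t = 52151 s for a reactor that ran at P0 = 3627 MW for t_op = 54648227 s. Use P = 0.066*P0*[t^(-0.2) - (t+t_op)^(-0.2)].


P/P0 = 0.066 * [t^(-0.2) - (t + t_op)^(-0.2)]
P/P0 = 0.066 * [52151^(-0.2) - (52151 + 54648227)^(-0.2)]
P/P0 = 0.066 * [0.1139062 - 0.02834014] = 0.005647360
P = 3627 * 0.005647360 = 20.483 MW

20.483


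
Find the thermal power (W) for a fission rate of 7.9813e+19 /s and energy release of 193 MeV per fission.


P = fission_rate * E_MeV * 1.602e-13
P = 7.9813e+19 * 193 * 1.602e-13
P = 2.4677e+09 W

2.4677e+09


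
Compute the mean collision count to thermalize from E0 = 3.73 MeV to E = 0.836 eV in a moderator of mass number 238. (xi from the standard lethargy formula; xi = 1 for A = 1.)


xi = 1 + (A-1)^2/(2A)*ln((A-1)/(A+1)) = 0.008379872 (for A = 238)
n = ln(E0/E) / xi
n = ln(3.73e6 / 0.836) / 0.008379872
n = ln(4.461722e+06) / 0.008379872 = 1827.1

1827.1


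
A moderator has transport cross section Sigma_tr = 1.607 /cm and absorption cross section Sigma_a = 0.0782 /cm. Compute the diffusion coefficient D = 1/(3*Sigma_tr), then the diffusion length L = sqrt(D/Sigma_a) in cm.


D = 1 / (3 * Sigma_tr) = 1 / (3 * 1.607) = 0.2074258 cm
L = sqrt(D / Sigma_a)
L = sqrt(0.2074258 / 0.0782)
L = 1.6287 cm

1.6287


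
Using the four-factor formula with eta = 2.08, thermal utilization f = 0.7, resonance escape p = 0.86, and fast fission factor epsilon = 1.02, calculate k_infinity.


k_inf = eta * f * p * epsilon
k_inf = 2.08 * 0.7 * 0.86 * 1.02
k_inf = 1.2772

1.2772


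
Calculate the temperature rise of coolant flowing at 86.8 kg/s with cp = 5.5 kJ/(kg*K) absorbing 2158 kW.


dT = Q / (m_dot * cp)
dT = 2158 / (86.8 * 5.5)
dT = 4.5203 C

4.5203


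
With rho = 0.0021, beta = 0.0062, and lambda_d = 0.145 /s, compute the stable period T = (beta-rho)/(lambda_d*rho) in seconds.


T = (beta - rho) / (lambda_d * rho)
T = (0.0062 - 0.0021) / (0.145 * 0.0021)
T = 13.465 s

13.465


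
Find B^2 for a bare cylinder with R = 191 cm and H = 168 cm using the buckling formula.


B^2 = (2.405/R)^2 + (pi/H)^2
B^2 = (2.405/191)^2 + (pi/168)^2
B^2 = 5.0824e-04 /cm^2

5.0824e-04


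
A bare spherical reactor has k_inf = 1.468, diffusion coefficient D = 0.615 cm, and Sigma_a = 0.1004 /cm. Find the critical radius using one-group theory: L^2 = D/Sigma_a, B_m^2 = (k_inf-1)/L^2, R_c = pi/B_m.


L^2 = D / Sigma_a = 0.615 / 0.1004 = 6.125498 cm^2
B_m^2 = (k_inf - 1) / L^2 = (1.468 - 1) / 6.125498 = 0.07640195 /cm^2
For a bare sphere: B_g = pi/R, so R_c = pi / sqrt(B_m^2)
R_c = pi / sqrt(0.07640195) = 11.366 cm

11.366


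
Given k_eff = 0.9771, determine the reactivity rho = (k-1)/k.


rho = (k_eff - 1) / k_eff
rho = (0.9771 - 1) / 0.9771
rho = -0.023437

-0.023437


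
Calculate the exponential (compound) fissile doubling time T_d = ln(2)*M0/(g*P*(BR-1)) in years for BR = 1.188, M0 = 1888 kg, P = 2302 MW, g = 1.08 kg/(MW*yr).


Breeding gain G = BR - 1 = 1.188 - 1 = 0.188
Fissile production rate = g * P * G = 1.08 * 2302 * 0.188 = 467.39808 kg/yr
T_d = ln(2) * M0 / (g * P * G)
T_d = ln(2) * 1888 / 467.39808 = 2.7999 yr

2.7999


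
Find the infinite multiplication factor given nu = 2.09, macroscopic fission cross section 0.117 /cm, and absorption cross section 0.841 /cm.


k_inf = nu * Sigma_f / Sigma_a
k_inf = 2.09 * 0.117 / 0.841
k_inf = 0.29076

0.29076


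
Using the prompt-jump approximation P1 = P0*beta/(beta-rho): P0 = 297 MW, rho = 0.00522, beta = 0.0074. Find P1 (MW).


P1/P0 = beta / (beta - rho)
P1/P0 = 0.0074 / (0.0074 - 0.00522) = 3.394495
P1 = 297 * 3.394495 = 1008.2 MW

1008.2


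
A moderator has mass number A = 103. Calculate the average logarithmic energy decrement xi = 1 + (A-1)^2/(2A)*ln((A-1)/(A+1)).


xi = 1 + (A-1)^2/(2A) * ln((A-1)/(A+1))
xi = 1 + (103-1)^2/(2*103) * ln((103-1)/(103 +1))
xi = 0.019292

0.019292


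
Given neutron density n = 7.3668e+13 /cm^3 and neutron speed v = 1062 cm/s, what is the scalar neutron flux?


phi = n * v
phi = 7.3668e+13 * 1062
phi = 7.8235e+16 /cm^2/s

7.8235e+16


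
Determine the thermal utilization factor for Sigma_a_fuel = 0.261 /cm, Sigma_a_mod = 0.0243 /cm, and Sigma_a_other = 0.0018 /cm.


f = Sigma_a_fuel / (Sigma_a_fuel + Sigma_a_mod + Sigma_a_other)
f = 0.261 / (0.261 + 0.0243 + 0.0018)
f = 0.90909

0.90909


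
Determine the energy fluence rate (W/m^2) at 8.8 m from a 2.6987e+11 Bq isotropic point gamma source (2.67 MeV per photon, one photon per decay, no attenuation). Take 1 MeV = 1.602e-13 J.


psi = A * E * 1.602e-13 / (4*pi*r^2)
psi = 2.6987e+11 * 2.67 * 1.602e-13 / (4*pi*8.8^2)
psi = 1.1862e-04 W/m^2

1.1862e-04


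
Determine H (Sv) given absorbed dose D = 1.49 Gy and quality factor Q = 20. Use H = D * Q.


H = D * Q
H = 1.49 * 20
H = 29.800 Sv

29.800


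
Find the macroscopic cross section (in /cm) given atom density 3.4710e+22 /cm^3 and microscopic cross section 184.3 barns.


Sigma = N * sigma_barns * 1e-24
Sigma = 3.4710e+22 * 184.3 * 1e-24
Sigma = 6.3971 /cm

6.3971


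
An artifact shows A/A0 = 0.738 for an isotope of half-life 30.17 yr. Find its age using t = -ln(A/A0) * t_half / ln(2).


lambda = ln(2) / t_half = ln(2) / 30.17 = 0.02297472 /yr
t = -ln(A/A0) / lambda
t = -ln(0.738) / 0.02297472
t = 13.224 yr

13.224


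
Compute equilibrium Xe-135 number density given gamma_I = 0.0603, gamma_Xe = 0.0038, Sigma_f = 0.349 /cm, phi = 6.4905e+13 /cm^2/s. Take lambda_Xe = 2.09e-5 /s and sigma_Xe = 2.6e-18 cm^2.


Xe_eq = (gamma_I + gamma_Xe) * Sigma_f * phi / (lambda_Xe + sigma_Xe * phi)
Numerator = (0.0603 + 0.0038) * 0.349 * 6.4905e+13 = 1.451983e+12
Denominator = 2.09e-5 + 2.6e-18 * 6.4905e+13 = 1.896530e-04
Xe_eq = 1.451983e+12 / 1.896530e-04 = 7.6560e+15 /cm^3

7.6560e+15


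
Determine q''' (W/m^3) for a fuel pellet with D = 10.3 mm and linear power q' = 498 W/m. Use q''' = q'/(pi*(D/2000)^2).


r = D / 2 / 1000 = 10.3 / 2 / 1000 = 0.00515 m
q''' = q' / (pi * r^2)
q''' = 498 / (pi * 0.00515^2)
q''' = 5.9767e+06 W/m^3

5.9767e+06


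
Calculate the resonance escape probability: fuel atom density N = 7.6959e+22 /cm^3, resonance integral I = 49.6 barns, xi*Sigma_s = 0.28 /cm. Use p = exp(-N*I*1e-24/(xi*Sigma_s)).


p = exp(-N * I * 1e-24 / (xi*Sigma_s))
p = exp(-7.6959e+22 * 49.6 * 1e-24 / 0.28)
p = 1.2005e-06

1.2005e-06


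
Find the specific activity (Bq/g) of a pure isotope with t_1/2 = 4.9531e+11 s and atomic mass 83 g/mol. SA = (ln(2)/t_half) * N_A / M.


lambda = ln(2) / t_half = ln(2) / 4.9531e+11 = 1.399421e-12 /s
SA = lambda * N_A / M
SA = 1.399421e-12 * 6.022e23 / 83
SA = 1.0153e+10 Bq/g

1.0153e+10


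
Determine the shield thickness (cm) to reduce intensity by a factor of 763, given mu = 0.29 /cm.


x = ln(factor) / mu
x = ln(763) / 0.29
x = 22.887 cm

22.887


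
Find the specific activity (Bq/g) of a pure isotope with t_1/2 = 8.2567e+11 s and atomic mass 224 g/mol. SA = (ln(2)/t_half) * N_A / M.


lambda = ln(2) / t_half = ln(2) / 8.2567e+11 = 8.394966e-13 /s
SA = lambda * N_A / M
SA = 8.394966e-13 * 6.022e23 / 224
SA = 2.2569e+09 Bq/g

2.2569e+09


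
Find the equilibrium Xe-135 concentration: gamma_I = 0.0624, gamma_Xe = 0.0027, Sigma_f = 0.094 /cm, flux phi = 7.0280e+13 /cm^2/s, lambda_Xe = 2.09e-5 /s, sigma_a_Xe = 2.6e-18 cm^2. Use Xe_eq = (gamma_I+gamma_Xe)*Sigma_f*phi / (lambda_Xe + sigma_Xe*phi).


Xe_eq = (gamma_I + gamma_Xe) * Sigma_f * phi / (lambda_Xe + sigma_Xe * phi)
Numerator = (0.0624 + 0.0027) * 0.094 * 7.0280e+13 = 4.300714e+11
Denominator = 2.09e-5 + 2.6e-18 * 7.0280e+13 = 2.036280e-04
Xe_eq = 4.300714e+11 / 2.036280e-04 = 2.1120e+15 /cm^3

2.1120e+15


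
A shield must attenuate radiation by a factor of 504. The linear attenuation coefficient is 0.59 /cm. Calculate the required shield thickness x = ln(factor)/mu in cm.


x = ln(factor) / mu
x = ln(504) / 0.59
x = 10.547 cm

10.547


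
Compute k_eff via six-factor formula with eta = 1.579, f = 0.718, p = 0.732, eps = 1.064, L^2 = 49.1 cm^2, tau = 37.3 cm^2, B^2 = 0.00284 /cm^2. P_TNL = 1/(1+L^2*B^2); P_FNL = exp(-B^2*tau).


k_inf = eta*f*p*eps = 1.579*0.718*0.732*1.064 = 0.8829971
P_TNL = 1/(1 + L^2*B^2) = 1/(1 + 49.1*0.00284) = 0.8776210
P_FNL = exp(-B^2*tau) = exp(-0.00284*37.3) = 0.8994858
k_eff = k_inf * P_TNL * P_FNL = 0.8829971 * 0.8776210 * 0.8994858
k_eff = 0.69704

0.69704


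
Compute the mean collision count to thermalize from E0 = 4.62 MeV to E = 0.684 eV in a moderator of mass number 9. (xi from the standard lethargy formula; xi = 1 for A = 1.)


xi = 1 + (A-1)^2/(2A)*ln((A-1)/(A+1)) = 0.2066007 (for A = 9)
n = ln(E0/E) / xi
n = ln(4.62e6 / 0.684) / 0.2066007
n = ln(6.754386e+06) / 0.2066007 = 76.116

76.116


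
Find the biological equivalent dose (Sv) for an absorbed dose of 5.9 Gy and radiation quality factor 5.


H = D * Q
H = 5.9 * 5
H = 29.500 Sv

29.500


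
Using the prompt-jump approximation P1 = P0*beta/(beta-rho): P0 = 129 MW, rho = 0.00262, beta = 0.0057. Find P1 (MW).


P1/P0 = beta / (beta - rho)
P1/P0 = 0.0057 / (0.0057 - 0.00262) = 1.850649
P1 = 129 * 1.850649 = 238.73 MW

238.73


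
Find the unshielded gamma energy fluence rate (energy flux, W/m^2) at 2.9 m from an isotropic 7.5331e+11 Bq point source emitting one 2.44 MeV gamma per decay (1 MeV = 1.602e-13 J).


psi = A * E * 1.602e-13 / (4*pi*r^2)
psi = 7.5331e+11 * 2.44 * 1.602e-13 / (4*pi*2.9^2)
psi = 0.0027863 W/m^2

0.0027863


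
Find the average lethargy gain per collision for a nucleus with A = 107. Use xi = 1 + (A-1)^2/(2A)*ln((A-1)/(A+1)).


xi = 1 + (A-1)^2/(2A) * ln((A-1)/(A+1))
xi = 1 + (107-1)^2/(2*107) * ln((107-1)/(107 +1))
xi = 0.018576

0.018576


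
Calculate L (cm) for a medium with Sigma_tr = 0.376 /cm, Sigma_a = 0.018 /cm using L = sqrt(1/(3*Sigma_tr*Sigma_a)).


D = 1 / (3 * Sigma_tr) = 1 / (3 * 0.376) = 0.8865248 cm
L = sqrt(D / Sigma_a)
L = sqrt(0.8865248 / 0.018)
L = 7.0179 cm

7.0179


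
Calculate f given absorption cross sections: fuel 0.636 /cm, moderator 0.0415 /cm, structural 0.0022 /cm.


f = Sigma_a_fuel / (Sigma_a_fuel + Sigma_a_mod + Sigma_a_other)
f = 0.636 / (0.636 + 0.0415 + 0.0022)
f = 0.93571

0.93571


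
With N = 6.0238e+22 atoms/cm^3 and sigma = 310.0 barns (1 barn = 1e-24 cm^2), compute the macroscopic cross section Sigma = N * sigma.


Sigma = N * sigma_barns * 1e-24
Sigma = 6.0238e+22 * 310.0 * 1e-24
Sigma = 18.674 /cm

18.674


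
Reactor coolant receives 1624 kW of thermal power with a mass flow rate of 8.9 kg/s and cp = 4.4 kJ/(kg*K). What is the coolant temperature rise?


dT = Q / (m_dot * cp)
dT = 1624 / (8.9 * 4.4)
dT = 41.471 C

41.471


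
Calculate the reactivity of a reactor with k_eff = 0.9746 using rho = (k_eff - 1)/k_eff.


rho = (k_eff - 1) / k_eff
rho = (0.9746 - 1) / 0.9746
rho = -0.026062

-0.026062


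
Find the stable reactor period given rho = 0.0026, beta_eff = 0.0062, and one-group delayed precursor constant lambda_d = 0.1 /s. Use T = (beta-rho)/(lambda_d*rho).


T = (beta - rho) / (lambda_d * rho)
T = (0.0062 - 0.0026) / (0.1 * 0.0026)
T = 13.846 s

13.846


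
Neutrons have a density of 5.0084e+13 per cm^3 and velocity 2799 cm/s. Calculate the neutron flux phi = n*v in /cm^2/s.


phi = n * v
phi = 5.0084e+13 * 2799
phi = 1.4019e+17 /cm^2/s

1.4019e+17


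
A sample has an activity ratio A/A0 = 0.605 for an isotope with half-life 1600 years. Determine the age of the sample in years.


lambda = ln(2) / t_half = ln(2) / 1600 = 4.332170e-04 /yr
t = -ln(A/A0) / lambda
t = -ln(0.605) / 4.332170e-04
t = 1160.0 yr

1160.0


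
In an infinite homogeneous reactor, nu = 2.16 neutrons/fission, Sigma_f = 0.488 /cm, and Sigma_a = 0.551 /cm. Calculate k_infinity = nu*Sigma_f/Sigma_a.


k_inf = nu * Sigma_f / Sigma_a
k_inf = 2.16 * 0.488 / 0.551
k_inf = 1.9130

1.9130


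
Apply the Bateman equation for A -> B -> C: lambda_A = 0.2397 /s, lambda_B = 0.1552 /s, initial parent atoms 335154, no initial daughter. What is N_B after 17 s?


N_B(t) = lambda_A * N_A0 / (lambda_B - lambda_A) * [exp(-lambda_A*t) - exp(-lambda_B*t)]
exp(-0.2397*17) = 0.01699391; exp(-0.1552*17) = 0.07147554
N_B = 0.2397 * 335154 / (0.1552 - 0.2397) * (0.01699391 - 0.07147554)
N_B = 51797

51797


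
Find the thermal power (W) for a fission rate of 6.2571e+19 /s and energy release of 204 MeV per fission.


P = fission_rate * E_MeV * 1.602e-13
P = 6.2571e+19 * 204 * 1.602e-13
P = 2.0449e+09 W

2.0449e+09


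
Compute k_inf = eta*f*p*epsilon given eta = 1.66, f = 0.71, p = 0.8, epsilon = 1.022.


k_inf = eta * f * p * epsilon
k_inf = 1.66 * 0.71 * 0.8 * 1.022
k_inf = 0.96362

0.96362
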